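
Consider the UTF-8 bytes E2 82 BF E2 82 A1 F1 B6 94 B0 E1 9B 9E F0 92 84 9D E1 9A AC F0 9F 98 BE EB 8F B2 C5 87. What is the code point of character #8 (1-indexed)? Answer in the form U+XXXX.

Offset 0: leading byte 0xE2 = 11100010 → 3-byte char #1 = E2 82 BF.
Offset 3: leading byte 0xE2 = 11100010 → 3-byte char #2 = E2 82 A1.
Offset 6: leading byte 0xF1 = 11110001 → 4-byte char #3 = F1 B6 94 B0.
Offset 10: leading byte 0xE1 = 11100001 → 3-byte char #4 = E1 9B 9E.
Offset 13: leading byte 0xF0 = 11110000 → 4-byte char #5 = F0 92 84 9D.
Offset 17: leading byte 0xE1 = 11100001 → 3-byte char #6 = E1 9A AC.
Offset 20: leading byte 0xF0 = 11110000 → 4-byte char #7 = F0 9F 98 BE.
Offset 24: leading byte 0xEB = 11101011 → 3-byte char #8 = EB 8F B2.
Leading byte 0xEB = 11101011 matches 1110xxxx → 3-byte sequence.
Byte 1: 0xEB = 11101011, payload 1011 (4 bits).
Byte 2: 0x8F = 10001111 (10xxxxxx ✓), payload 001111.
Byte 3: 0xB2 = 10110010 (10xxxxxx ✓), payload 110010.
Concatenate: 1011001111110010 = 0xB3F2 (16 bits → U+B3F2).

U+B3F2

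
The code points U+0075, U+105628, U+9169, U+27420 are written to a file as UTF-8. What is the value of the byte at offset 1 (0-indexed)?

U+0075 → 1-byte form 75 at offsets 0–0.
U+105628 → 4-byte form F4 85 98 A8 at offsets 1–4.
Offset 1 falls in char 2's range; it's byte 1 of F4 85 98 A8 = 0xF4.

0xF4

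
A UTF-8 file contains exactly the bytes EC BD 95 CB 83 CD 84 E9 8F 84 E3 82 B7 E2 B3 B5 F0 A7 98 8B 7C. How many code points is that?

8

Byte at offset 0: 0xEC = 11101100 → 3-byte char (#1). Advance 3.
Byte at offset 3: 0xCB = 11001011 → 2-byte char (#2). Advance 2.
Byte at offset 5: 0xCD = 11001101 → 2-byte char (#3). Advance 2.
Byte at offset 7: 0xE9 = 11101001 → 3-byte char (#4). Advance 3.
Byte at offset 10: 0xE3 = 11100011 → 3-byte char (#5). Advance 3.
Byte at offset 13: 0xE2 = 11100010 → 3-byte char (#6). Advance 3.
Byte at offset 16: 0xF0 = 11110000 → 4-byte char (#7). Advance 4.
Byte at offset 20: 0x7C = 01111100 → 1-byte char (#8). Advance 1.
Reached end at offset 21 after 8 code points.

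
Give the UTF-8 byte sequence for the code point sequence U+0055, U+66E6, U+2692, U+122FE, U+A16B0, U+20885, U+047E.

55 E6 9B A6 E2 9A 92 F0 92 8B BE F2 A1 9A B0 F0 A0 A2 85 D1 BE

U+0055: 1-byte form → 55.
U+66E6: 3-byte form → E6 9B A6.
U+2692: 3-byte form → E2 9A 92.
U+122FE: 4-byte form → F0 92 8B BE.
U+A16B0: 4-byte form → F2 A1 9A B0.
U+20885: 4-byte form → F0 A0 A2 85.
U+047E: 2-byte form → D1 BE.
Concatenated (21 bytes): 55 E6 9B A6 E2 9A 92 F0 92 8B BE F2 A1 9A B0 F0 A0 A2 85 D1 BE.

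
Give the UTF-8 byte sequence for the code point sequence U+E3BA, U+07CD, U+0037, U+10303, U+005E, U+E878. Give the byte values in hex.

EE 8E BA DF 8D 37 F0 90 8C 83 5E EE A1 B8

U+E3BA: 3-byte form → EE 8E BA.
U+07CD: 2-byte form → DF 8D.
U+0037: 1-byte form → 37.
U+10303: 4-byte form → F0 90 8C 83.
U+005E: 1-byte form → 5E.
U+E878: 3-byte form → EE A1 B8.
Concatenated (14 bytes): EE 8E BA DF 8D 37 F0 90 8C 83 5E EE A1 B8.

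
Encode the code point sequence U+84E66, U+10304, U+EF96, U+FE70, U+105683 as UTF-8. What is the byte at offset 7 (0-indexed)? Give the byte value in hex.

U+84E66 → 4-byte form F2 84 B9 A6 at offsets 0–3.
U+10304 → 4-byte form F0 90 8C 84 at offsets 4–7.
Offset 7 falls in char 2's range; it's byte 4 of F0 90 8C 84 = 0x84.

0x84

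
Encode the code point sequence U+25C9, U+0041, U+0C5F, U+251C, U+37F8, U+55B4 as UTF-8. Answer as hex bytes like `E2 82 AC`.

U+25C9: 3-byte form → E2 97 89.
U+0041: 1-byte form → 41.
U+0C5F: 3-byte form → E0 B1 9F.
U+251C: 3-byte form → E2 94 9C.
U+37F8: 3-byte form → E3 9F B8.
U+55B4: 3-byte form → E5 96 B4.
Concatenated (16 bytes): E2 97 89 41 E0 B1 9F E2 94 9C E3 9F B8 E5 96 B4.

E2 97 89 41 E0 B1 9F E2 94 9C E3 9F B8 E5 96 B4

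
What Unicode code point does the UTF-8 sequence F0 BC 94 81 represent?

U+3C501

Leading byte 0xF0 = 11110000 matches 11110xxx → 4-byte sequence.
Byte 1: 0xF0 = 11110000, payload 000 (3 bits).
Byte 2: 0xBC = 10111100 (10xxxxxx ✓), payload 111100.
Byte 3: 0x94 = 10010100 (10xxxxxx ✓), payload 010100.
Byte 4: 0x81 = 10000001 (10xxxxxx ✓), payload 000001.
Concatenate: 000111100010100000001 = 0x3C501 (21 bits → U+3C501).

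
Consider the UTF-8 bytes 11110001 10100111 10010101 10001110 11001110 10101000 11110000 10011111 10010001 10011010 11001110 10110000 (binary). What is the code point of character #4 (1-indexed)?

U+03B0

Offset 0: leading byte 0xF1 = 11110001 → 4-byte char #1 = F1 A7 95 8E.
Offset 4: leading byte 0xCE = 11001110 → 2-byte char #2 = CE A8.
Offset 6: leading byte 0xF0 = 11110000 → 4-byte char #3 = F0 9F 91 9A.
Offset 10: leading byte 0xCE = 11001110 → 2-byte char #4 = CE B0.
Leading byte 0xCE = 11001110 matches 110xxxxx → 2-byte sequence.
Byte 1: 0xCE = 11001110, payload 01110 (5 bits).
Byte 2: 0xB0 = 10110000 (10xxxxxx ✓), payload 110000.
Concatenate: 01110110000 = 0x3B0 (11 bits → U+03B0).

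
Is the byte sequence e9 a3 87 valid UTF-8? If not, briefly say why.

Leading byte 0xE9 = 11101001 → 3-byte form.
Continuation bytes 0xA3=10100011, 0x87=10000111 all match 10xxxxxx.
Decoded value 0x98C7 is ≥ 0x800 (shortest form) and not a surrogate.

valid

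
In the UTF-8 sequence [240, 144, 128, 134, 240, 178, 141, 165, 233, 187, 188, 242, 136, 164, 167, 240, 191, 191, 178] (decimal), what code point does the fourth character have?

U+88927

Offset 0: leading byte 0xF0 = 11110000 → 4-byte char #1 = F0 90 80 86.
Offset 4: leading byte 0xF0 = 11110000 → 4-byte char #2 = F0 B2 8D A5.
Offset 8: leading byte 0xE9 = 11101001 → 3-byte char #3 = E9 BB BC.
Offset 11: leading byte 0xF2 = 11110010 → 4-byte char #4 = F2 88 A4 A7.
Leading byte 0xF2 = 11110010 matches 11110xxx → 4-byte sequence.
Byte 1: 0xF2 = 11110010, payload 010 (3 bits).
Byte 2: 0x88 = 10001000 (10xxxxxx ✓), payload 001000.
Byte 3: 0xA4 = 10100100 (10xxxxxx ✓), payload 100100.
Byte 4: 0xA7 = 10100111 (10xxxxxx ✓), payload 100111.
Concatenate: 010001000100100100111 = 0x88927 (21 bits → U+88927).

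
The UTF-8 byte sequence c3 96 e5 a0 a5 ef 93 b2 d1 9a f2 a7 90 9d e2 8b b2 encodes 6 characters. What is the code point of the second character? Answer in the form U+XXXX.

U+5825

Offset 0: leading byte 0xC3 = 11000011 → 2-byte char #1 = C3 96.
Offset 2: leading byte 0xE5 = 11100101 → 3-byte char #2 = E5 A0 A5.
Leading byte 0xE5 = 11100101 matches 1110xxxx → 3-byte sequence.
Byte 1: 0xE5 = 11100101, payload 0101 (4 bits).
Byte 2: 0xA0 = 10100000 (10xxxxxx ✓), payload 100000.
Byte 3: 0xA5 = 10100101 (10xxxxxx ✓), payload 100101.
Concatenate: 0101100000100101 = 0x5825 (16 bits → U+5825).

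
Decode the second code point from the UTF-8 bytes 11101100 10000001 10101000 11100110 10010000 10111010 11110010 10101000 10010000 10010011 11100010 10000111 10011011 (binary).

U+643A

Offset 0: leading byte 0xEC = 11101100 → 3-byte char #1 = EC 81 A8.
Offset 3: leading byte 0xE6 = 11100110 → 3-byte char #2 = E6 90 BA.
Leading byte 0xE6 = 11100110 matches 1110xxxx → 3-byte sequence.
Byte 1: 0xE6 = 11100110, payload 0110 (4 bits).
Byte 2: 0x90 = 10010000 (10xxxxxx ✓), payload 010000.
Byte 3: 0xBA = 10111010 (10xxxxxx ✓), payload 111010.
Concatenate: 0110010000111010 = 0x643A (16 bits → U+643A).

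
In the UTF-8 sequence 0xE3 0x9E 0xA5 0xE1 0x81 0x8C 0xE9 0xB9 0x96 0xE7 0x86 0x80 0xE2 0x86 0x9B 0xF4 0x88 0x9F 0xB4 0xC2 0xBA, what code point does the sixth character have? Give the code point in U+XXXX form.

Offset 0: leading byte 0xE3 = 11100011 → 3-byte char #1 = E3 9E A5.
Offset 3: leading byte 0xE1 = 11100001 → 3-byte char #2 = E1 81 8C.
Offset 6: leading byte 0xE9 = 11101001 → 3-byte char #3 = E9 B9 96.
Offset 9: leading byte 0xE7 = 11100111 → 3-byte char #4 = E7 86 80.
Offset 12: leading byte 0xE2 = 11100010 → 3-byte char #5 = E2 86 9B.
Offset 15: leading byte 0xF4 = 11110100 → 4-byte char #6 = F4 88 9F B4.
Leading byte 0xF4 = 11110100 matches 11110xxx → 4-byte sequence.
Byte 1: 0xF4 = 11110100, payload 100 (3 bits).
Byte 2: 0x88 = 10001000 (10xxxxxx ✓), payload 001000.
Byte 3: 0x9F = 10011111 (10xxxxxx ✓), payload 011111.
Byte 4: 0xB4 = 10110100 (10xxxxxx ✓), payload 110100.
Concatenate: 100001000011111110100 = 0x1087F4 (21 bits → U+1087F4).

U+1087F4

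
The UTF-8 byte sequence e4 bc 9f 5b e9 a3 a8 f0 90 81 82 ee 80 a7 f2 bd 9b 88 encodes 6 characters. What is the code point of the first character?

Offset 0: leading byte 0xE4 = 11100100 → 3-byte char #1 = E4 BC 9F.
Leading byte 0xE4 = 11100100 matches 1110xxxx → 3-byte sequence.
Byte 1: 0xE4 = 11100100, payload 0100 (4 bits).
Byte 2: 0xBC = 10111100 (10xxxxxx ✓), payload 111100.
Byte 3: 0x9F = 10011111 (10xxxxxx ✓), payload 011111.
Concatenate: 0100111100011111 = 0x4F1F (16 bits → U+4F1F).

U+4F1F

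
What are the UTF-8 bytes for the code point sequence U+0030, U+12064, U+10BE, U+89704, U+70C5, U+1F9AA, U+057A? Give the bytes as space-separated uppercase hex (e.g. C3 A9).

U+0030: 1-byte form → 30.
U+12064: 4-byte form → F0 92 81 A4.
U+10BE: 3-byte form → E1 82 BE.
U+89704: 4-byte form → F2 89 9C 84.
U+70C5: 3-byte form → E7 83 85.
U+1F9AA: 4-byte form → F0 9F A6 AA.
U+057A: 2-byte form → D5 BA.
Concatenated (21 bytes): 30 F0 92 81 A4 E1 82 BE F2 89 9C 84 E7 83 85 F0 9F A6 AA D5 BA.

30 F0 92 81 A4 E1 82 BE F2 89 9C 84 E7 83 85 F0 9F A6 AA D5 BA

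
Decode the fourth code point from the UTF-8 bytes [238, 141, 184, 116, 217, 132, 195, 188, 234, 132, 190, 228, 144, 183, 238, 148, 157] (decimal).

U+00FC

Offset 0: leading byte 0xEE = 11101110 → 3-byte char #1 = EE 8D B8.
Offset 3: leading byte 0x74 = 01110100 → 1-byte char #2 = 74.
Offset 4: leading byte 0xD9 = 11011001 → 2-byte char #3 = D9 84.
Offset 6: leading byte 0xC3 = 11000011 → 2-byte char #4 = C3 BC.
Leading byte 0xC3 = 11000011 matches 110xxxxx → 2-byte sequence.
Byte 1: 0xC3 = 11000011, payload 00011 (5 bits).
Byte 2: 0xBC = 10111100 (10xxxxxx ✓), payload 111100.
Concatenate: 00011111100 = 0xFC (11 bits → U+00FC).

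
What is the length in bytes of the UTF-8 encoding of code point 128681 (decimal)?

U+1F6A9 = 0x1F6A9. UTF-8 uses 1 byte below 0x80, 2 below 0x800, 3 below 0x10000, 4 up to 0x10FFFF. 0x1F6A9 is in U+10000–U+10FFFF → 4 bytes.

4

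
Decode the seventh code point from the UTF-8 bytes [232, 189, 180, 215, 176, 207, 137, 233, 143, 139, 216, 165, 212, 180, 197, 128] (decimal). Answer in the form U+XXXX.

Offset 0: leading byte 0xE8 = 11101000 → 3-byte char #1 = E8 BD B4.
Offset 3: leading byte 0xD7 = 11010111 → 2-byte char #2 = D7 B0.
Offset 5: leading byte 0xCF = 11001111 → 2-byte char #3 = CF 89.
Offset 7: leading byte 0xE9 = 11101001 → 3-byte char #4 = E9 8F 8B.
Offset 10: leading byte 0xD8 = 11011000 → 2-byte char #5 = D8 A5.
Offset 12: leading byte 0xD4 = 11010100 → 2-byte char #6 = D4 B4.
Offset 14: leading byte 0xC5 = 11000101 → 2-byte char #7 = C5 80.
Leading byte 0xC5 = 11000101 matches 110xxxxx → 2-byte sequence.
Byte 1: 0xC5 = 11000101, payload 00101 (5 bits).
Byte 2: 0x80 = 10000000 (10xxxxxx ✓), payload 000000.
Concatenate: 00101000000 = 0x140 (11 bits → U+0140).

U+0140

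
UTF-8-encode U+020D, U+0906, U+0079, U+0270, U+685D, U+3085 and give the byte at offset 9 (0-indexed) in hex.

0xA1

U+020D → 2-byte form C8 8D at offsets 0–1.
U+0906 → 3-byte form E0 A4 86 at offsets 2–4.
U+0079 → 1-byte form 79 at offsets 5–5.
U+0270 → 2-byte form C9 B0 at offsets 6–7.
U+685D → 3-byte form E6 A1 9D at offsets 8–10.
Offset 9 falls in char 5's range; it's byte 2 of E6 A1 9D = 0xA1.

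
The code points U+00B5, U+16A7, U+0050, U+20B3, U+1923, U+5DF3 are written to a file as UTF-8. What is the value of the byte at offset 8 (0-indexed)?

0xB3

U+00B5 → 2-byte form C2 B5 at offsets 0–1.
U+16A7 → 3-byte form E1 9A A7 at offsets 2–4.
U+0050 → 1-byte form 50 at offsets 5–5.
U+20B3 → 3-byte form E2 82 B3 at offsets 6–8.
Offset 8 falls in char 4's range; it's byte 3 of E2 82 B3 = 0xB3.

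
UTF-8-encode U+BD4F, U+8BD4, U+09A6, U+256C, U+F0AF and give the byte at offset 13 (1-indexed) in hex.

0xEF

1-indexed offset 13 is 0-indexed offset 12.
U+BD4F → 3-byte form EB B5 8F at offsets 0–2.
U+8BD4 → 3-byte form E8 AF 94 at offsets 3–5.
U+09A6 → 3-byte form E0 A6 A6 at offsets 6–8.
U+256C → 3-byte form E2 95 AC at offsets 9–11.
U+F0AF → 3-byte form EF 82 AF at offsets 12–14.
Offset 12 falls in char 5's range; it's byte 1 of EF 82 AF = 0xEF.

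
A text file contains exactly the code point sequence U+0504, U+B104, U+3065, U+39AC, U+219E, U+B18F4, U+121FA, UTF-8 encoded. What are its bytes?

U+0504: 2-byte form → D4 84.
U+B104: 3-byte form → EB 84 84.
U+3065: 3-byte form → E3 81 A5.
U+39AC: 3-byte form → E3 A6 AC.
U+219E: 3-byte form → E2 86 9E.
U+B18F4: 4-byte form → F2 B1 A3 B4.
U+121FA: 4-byte form → F0 92 87 BA.
Concatenated (22 bytes): D4 84 EB 84 84 E3 81 A5 E3 A6 AC E2 86 9E F2 B1 A3 B4 F0 92 87 BA.

D4 84 EB 84 84 E3 81 A5 E3 A6 AC E2 86 9E F2 B1 A3 B4 F0 92 87 BA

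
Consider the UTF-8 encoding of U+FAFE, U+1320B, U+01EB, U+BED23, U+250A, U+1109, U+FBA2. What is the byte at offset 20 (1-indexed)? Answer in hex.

1-indexed offset 20 is 0-indexed offset 19.
U+FAFE → 3-byte form EF AB BE at offsets 0–2.
U+1320B → 4-byte form F0 93 88 8B at offsets 3–6.
U+01EB → 2-byte form C7 AB at offsets 7–8.
U+BED23 → 4-byte form F2 BE B4 A3 at offsets 9–12.
U+250A → 3-byte form E2 94 8A at offsets 13–15.
U+1109 → 3-byte form E1 84 89 at offsets 16–18.
U+FBA2 → 3-byte form EF AE A2 at offsets 19–21.
Offset 19 falls in char 7's range; it's byte 1 of EF AE A2 = 0xEF.

0xEF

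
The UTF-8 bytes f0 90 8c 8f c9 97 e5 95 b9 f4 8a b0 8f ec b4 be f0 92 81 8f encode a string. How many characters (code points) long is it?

Byte at offset 0: 0xF0 = 11110000 → 4-byte char (#1). Advance 4.
Byte at offset 4: 0xC9 = 11001001 → 2-byte char (#2). Advance 2.
Byte at offset 6: 0xE5 = 11100101 → 3-byte char (#3). Advance 3.
Byte at offset 9: 0xF4 = 11110100 → 4-byte char (#4). Advance 4.
Byte at offset 13: 0xEC = 11101100 → 3-byte char (#5). Advance 3.
Byte at offset 16: 0xF0 = 11110000 → 4-byte char (#6). Advance 4.
Reached end at offset 20 after 6 code points.

6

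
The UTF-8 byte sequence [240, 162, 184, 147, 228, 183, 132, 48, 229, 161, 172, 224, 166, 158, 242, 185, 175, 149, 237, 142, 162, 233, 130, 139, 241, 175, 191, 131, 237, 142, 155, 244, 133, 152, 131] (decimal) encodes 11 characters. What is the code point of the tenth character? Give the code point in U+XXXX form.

U+D39B

Offset 0: leading byte 0xF0 = 11110000 → 4-byte char #1 = F0 A2 B8 93.
Offset 4: leading byte 0xE4 = 11100100 → 3-byte char #2 = E4 B7 84.
Offset 7: leading byte 0x30 = 00110000 → 1-byte char #3 = 30.
Offset 8: leading byte 0xE5 = 11100101 → 3-byte char #4 = E5 A1 AC.
Offset 11: leading byte 0xE0 = 11100000 → 3-byte char #5 = E0 A6 9E.
Offset 14: leading byte 0xF2 = 11110010 → 4-byte char #6 = F2 B9 AF 95.
Offset 18: leading byte 0xED = 11101101 → 3-byte char #7 = ED 8E A2.
Offset 21: leading byte 0xE9 = 11101001 → 3-byte char #8 = E9 82 8B.
Offset 24: leading byte 0xF1 = 11110001 → 4-byte char #9 = F1 AF BF 83.
Offset 28: leading byte 0xED = 11101101 → 3-byte char #10 = ED 8E 9B.
Leading byte 0xED = 11101101 matches 1110xxxx → 3-byte sequence.
Byte 1: 0xED = 11101101, payload 1101 (4 bits).
Byte 2: 0x8E = 10001110 (10xxxxxx ✓), payload 001110.
Byte 3: 0x9B = 10011011 (10xxxxxx ✓), payload 011011.
Concatenate: 1101001110011011 = 0xD39B (16 bits → U+D39B).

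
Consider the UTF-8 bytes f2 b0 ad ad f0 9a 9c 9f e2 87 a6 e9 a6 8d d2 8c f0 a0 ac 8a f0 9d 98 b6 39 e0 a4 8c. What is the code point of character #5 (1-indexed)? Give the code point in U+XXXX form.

U+048C

Offset 0: leading byte 0xF2 = 11110010 → 4-byte char #1 = F2 B0 AD AD.
Offset 4: leading byte 0xF0 = 11110000 → 4-byte char #2 = F0 9A 9C 9F.
Offset 8: leading byte 0xE2 = 11100010 → 3-byte char #3 = E2 87 A6.
Offset 11: leading byte 0xE9 = 11101001 → 3-byte char #4 = E9 A6 8D.
Offset 14: leading byte 0xD2 = 11010010 → 2-byte char #5 = D2 8C.
Leading byte 0xD2 = 11010010 matches 110xxxxx → 2-byte sequence.
Byte 1: 0xD2 = 11010010, payload 10010 (5 bits).
Byte 2: 0x8C = 10001100 (10xxxxxx ✓), payload 001100.
Concatenate: 10010001100 = 0x48C (11 bits → U+048C).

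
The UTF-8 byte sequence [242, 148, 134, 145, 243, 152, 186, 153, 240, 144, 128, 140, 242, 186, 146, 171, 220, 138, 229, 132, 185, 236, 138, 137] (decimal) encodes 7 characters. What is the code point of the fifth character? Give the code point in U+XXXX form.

Offset 0: leading byte 0xF2 = 11110010 → 4-byte char #1 = F2 94 86 91.
Offset 4: leading byte 0xF3 = 11110011 → 4-byte char #2 = F3 98 BA 99.
Offset 8: leading byte 0xF0 = 11110000 → 4-byte char #3 = F0 90 80 8C.
Offset 12: leading byte 0xF2 = 11110010 → 4-byte char #4 = F2 BA 92 AB.
Offset 16: leading byte 0xDC = 11011100 → 2-byte char #5 = DC 8A.
Leading byte 0xDC = 11011100 matches 110xxxxx → 2-byte sequence.
Byte 1: 0xDC = 11011100, payload 11100 (5 bits).
Byte 2: 0x8A = 10001010 (10xxxxxx ✓), payload 001010.
Concatenate: 11100001010 = 0x70A (11 bits → U+070A).

U+070A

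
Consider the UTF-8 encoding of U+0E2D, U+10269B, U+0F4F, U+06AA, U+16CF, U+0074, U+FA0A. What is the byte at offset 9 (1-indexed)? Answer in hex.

1-indexed offset 9 is 0-indexed offset 8.
U+0E2D → 3-byte form E0 B8 AD at offsets 0–2.
U+10269B → 4-byte form F4 82 9A 9B at offsets 3–6.
U+0F4F → 3-byte form E0 BD 8F at offsets 7–9.
Offset 8 falls in char 3's range; it's byte 2 of E0 BD 8F = 0xBD.

0xBD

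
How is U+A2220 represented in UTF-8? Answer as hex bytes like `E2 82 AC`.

U+A2220 = 0xA2220 = 664096 decimal. In range U+10000–U+10FFFF → 4-byte form: 11110xxx 10xxxxxx 10xxxxxx 10xxxxxx.
Binary (21 bits): 010100010001000100000.
Split 3+6+6+6: 010 | 100010 | 001000 | 100000.
Byte 1: 11110010 = 0xF2.
Byte 2: 10100010 = 0xA2.
Byte 3: 10001000 = 0x88.
Byte 4: 10100000 = 0xA0.

F2 A2 88 A0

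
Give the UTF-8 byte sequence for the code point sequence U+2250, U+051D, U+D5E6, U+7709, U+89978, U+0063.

E2 89 90 D4 9D ED 97 A6 E7 9C 89 F2 89 A5 B8 63

U+2250: 3-byte form → E2 89 90.
U+051D: 2-byte form → D4 9D.
U+D5E6: 3-byte form → ED 97 A6.
U+7709: 3-byte form → E7 9C 89.
U+89978: 4-byte form → F2 89 A5 B8.
U+0063: 1-byte form → 63.
Concatenated (16 bytes): E2 89 90 D4 9D ED 97 A6 E7 9C 89 F2 89 A5 B8 63.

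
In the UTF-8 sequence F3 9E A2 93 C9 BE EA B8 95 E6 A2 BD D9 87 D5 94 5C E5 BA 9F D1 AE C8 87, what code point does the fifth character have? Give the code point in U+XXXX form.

U+0647

Offset 0: leading byte 0xF3 = 11110011 → 4-byte char #1 = F3 9E A2 93.
Offset 4: leading byte 0xC9 = 11001001 → 2-byte char #2 = C9 BE.
Offset 6: leading byte 0xEA = 11101010 → 3-byte char #3 = EA B8 95.
Offset 9: leading byte 0xE6 = 11100110 → 3-byte char #4 = E6 A2 BD.
Offset 12: leading byte 0xD9 = 11011001 → 2-byte char #5 = D9 87.
Leading byte 0xD9 = 11011001 matches 110xxxxx → 2-byte sequence.
Byte 1: 0xD9 = 11011001, payload 11001 (5 bits).
Byte 2: 0x87 = 10000111 (10xxxxxx ✓), payload 000111.
Concatenate: 11001000111 = 0x647 (11 bits → U+0647).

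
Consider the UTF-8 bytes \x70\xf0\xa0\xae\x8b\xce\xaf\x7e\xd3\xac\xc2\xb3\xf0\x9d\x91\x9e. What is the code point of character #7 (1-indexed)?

Offset 0: leading byte 0x70 = 01110000 → 1-byte char #1 = 70.
Offset 1: leading byte 0xF0 = 11110000 → 4-byte char #2 = F0 A0 AE 8B.
Offset 5: leading byte 0xCE = 11001110 → 2-byte char #3 = CE AF.
Offset 7: leading byte 0x7E = 01111110 → 1-byte char #4 = 7E.
Offset 8: leading byte 0xD3 = 11010011 → 2-byte char #5 = D3 AC.
Offset 10: leading byte 0xC2 = 11000010 → 2-byte char #6 = C2 B3.
Offset 12: leading byte 0xF0 = 11110000 → 4-byte char #7 = F0 9D 91 9E.
Leading byte 0xF0 = 11110000 matches 11110xxx → 4-byte sequence.
Byte 1: 0xF0 = 11110000, payload 000 (3 bits).
Byte 2: 0x9D = 10011101 (10xxxxxx ✓), payload 011101.
Byte 3: 0x91 = 10010001 (10xxxxxx ✓), payload 010001.
Byte 4: 0x9E = 10011110 (10xxxxxx ✓), payload 011110.
Concatenate: 000011101010001011110 = 0x1D45E (21 bits → U+1D45E).

U+1D45E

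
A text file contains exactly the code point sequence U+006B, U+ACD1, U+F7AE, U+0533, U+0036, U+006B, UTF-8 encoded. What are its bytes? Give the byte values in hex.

6B EA B3 91 EF 9E AE D4 B3 36 6B

U+006B: 1-byte form → 6B.
U+ACD1: 3-byte form → EA B3 91.
U+F7AE: 3-byte form → EF 9E AE.
U+0533: 2-byte form → D4 B3.
U+0036: 1-byte form → 36.
U+006B: 1-byte form → 6B.
Concatenated (11 bytes): 6B EA B3 91 EF 9E AE D4 B3 36 6B.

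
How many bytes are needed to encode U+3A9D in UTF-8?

3

U+3A9D = 0x3A9D. UTF-8 uses 1 byte below 0x80, 2 below 0x800, 3 below 0x10000, 4 up to 0x10FFFF. 0x3A9D is in U+0800–U+FFFF → 3 bytes.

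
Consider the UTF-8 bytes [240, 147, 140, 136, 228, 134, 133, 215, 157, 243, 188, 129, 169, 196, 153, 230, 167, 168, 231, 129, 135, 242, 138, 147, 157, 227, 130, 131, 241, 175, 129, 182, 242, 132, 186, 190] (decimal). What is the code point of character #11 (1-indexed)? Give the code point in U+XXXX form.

U+84EBE

Offset 0: leading byte 0xF0 = 11110000 → 4-byte char #1 = F0 93 8C 88.
Offset 4: leading byte 0xE4 = 11100100 → 3-byte char #2 = E4 86 85.
Offset 7: leading byte 0xD7 = 11010111 → 2-byte char #3 = D7 9D.
Offset 9: leading byte 0xF3 = 11110011 → 4-byte char #4 = F3 BC 81 A9.
Offset 13: leading byte 0xC4 = 11000100 → 2-byte char #5 = C4 99.
Offset 15: leading byte 0xE6 = 11100110 → 3-byte char #6 = E6 A7 A8.
Offset 18: leading byte 0xE7 = 11100111 → 3-byte char #7 = E7 81 87.
Offset 21: leading byte 0xF2 = 11110010 → 4-byte char #8 = F2 8A 93 9D.
Offset 25: leading byte 0xE3 = 11100011 → 3-byte char #9 = E3 82 83.
Offset 28: leading byte 0xF1 = 11110001 → 4-byte char #10 = F1 AF 81 B6.
Offset 32: leading byte 0xF2 = 11110010 → 4-byte char #11 = F2 84 BA BE.
Leading byte 0xF2 = 11110010 matches 11110xxx → 4-byte sequence.
Byte 1: 0xF2 = 11110010, payload 010 (3 bits).
Byte 2: 0x84 = 10000100 (10xxxxxx ✓), payload 000100.
Byte 3: 0xBA = 10111010 (10xxxxxx ✓), payload 111010.
Byte 4: 0xBE = 10111110 (10xxxxxx ✓), payload 111110.
Concatenate: 010000100111010111110 = 0x84EBE (21 bits → U+84EBE).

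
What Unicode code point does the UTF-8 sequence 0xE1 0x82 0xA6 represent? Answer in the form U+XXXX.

Leading byte 0xE1 = 11100001 matches 1110xxxx → 3-byte sequence.
Byte 1: 0xE1 = 11100001, payload 0001 (4 bits).
Byte 2: 0x82 = 10000010 (10xxxxxx ✓), payload 000010.
Byte 3: 0xA6 = 10100110 (10xxxxxx ✓), payload 100110.
Concatenate: 0001000010100110 = 0x10A6 (16 bits → U+10A6).

U+10A6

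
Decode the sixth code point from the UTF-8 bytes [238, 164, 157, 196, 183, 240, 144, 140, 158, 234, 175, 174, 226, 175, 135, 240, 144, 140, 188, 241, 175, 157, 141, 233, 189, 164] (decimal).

Offset 0: leading byte 0xEE = 11101110 → 3-byte char #1 = EE A4 9D.
Offset 3: leading byte 0xC4 = 11000100 → 2-byte char #2 = C4 B7.
Offset 5: leading byte 0xF0 = 11110000 → 4-byte char #3 = F0 90 8C 9E.
Offset 9: leading byte 0xEA = 11101010 → 3-byte char #4 = EA AF AE.
Offset 12: leading byte 0xE2 = 11100010 → 3-byte char #5 = E2 AF 87.
Offset 15: leading byte 0xF0 = 11110000 → 4-byte char #6 = F0 90 8C BC.
Leading byte 0xF0 = 11110000 matches 11110xxx → 4-byte sequence.
Byte 1: 0xF0 = 11110000, payload 000 (3 bits).
Byte 2: 0x90 = 10010000 (10xxxxxx ✓), payload 010000.
Byte 3: 0x8C = 10001100 (10xxxxxx ✓), payload 001100.
Byte 4: 0xBC = 10111100 (10xxxxxx ✓), payload 111100.
Concatenate: 000010000001100111100 = 0x1033C (21 bits → U+1033C).

U+1033C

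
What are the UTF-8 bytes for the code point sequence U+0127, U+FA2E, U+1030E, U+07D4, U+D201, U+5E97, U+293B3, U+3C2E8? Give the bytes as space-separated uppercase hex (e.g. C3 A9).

C4 A7 EF A8 AE F0 90 8C 8E DF 94 ED 88 81 E5 BA 97 F0 A9 8E B3 F0 BC 8B A8

U+0127: 2-byte form → C4 A7.
U+FA2E: 3-byte form → EF A8 AE.
U+1030E: 4-byte form → F0 90 8C 8E.
U+07D4: 2-byte form → DF 94.
U+D201: 3-byte form → ED 88 81.
U+5E97: 3-byte form → E5 BA 97.
U+293B3: 4-byte form → F0 A9 8E B3.
U+3C2E8: 4-byte form → F0 BC 8B A8.
Concatenated (25 bytes): C4 A7 EF A8 AE F0 90 8C 8E DF 94 ED 88 81 E5 BA 97 F0 A9 8E B3 F0 BC 8B A8.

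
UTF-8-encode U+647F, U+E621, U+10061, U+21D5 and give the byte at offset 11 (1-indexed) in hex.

0xE2

1-indexed offset 11 is 0-indexed offset 10.
U+647F → 3-byte form E6 91 BF at offsets 0–2.
U+E621 → 3-byte form EE 98 A1 at offsets 3–5.
U+10061 → 4-byte form F0 90 81 A1 at offsets 6–9.
U+21D5 → 3-byte form E2 87 95 at offsets 10–12.
Offset 10 falls in char 4's range; it's byte 1 of E2 87 95 = 0xE2.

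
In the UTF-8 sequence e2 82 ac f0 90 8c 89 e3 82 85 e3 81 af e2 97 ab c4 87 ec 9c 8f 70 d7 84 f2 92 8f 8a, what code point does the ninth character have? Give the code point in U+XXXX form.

U+05C4

Offset 0: leading byte 0xE2 = 11100010 → 3-byte char #1 = E2 82 AC.
Offset 3: leading byte 0xF0 = 11110000 → 4-byte char #2 = F0 90 8C 89.
Offset 7: leading byte 0xE3 = 11100011 → 3-byte char #3 = E3 82 85.
Offset 10: leading byte 0xE3 = 11100011 → 3-byte char #4 = E3 81 AF.
Offset 13: leading byte 0xE2 = 11100010 → 3-byte char #5 = E2 97 AB.
Offset 16: leading byte 0xC4 = 11000100 → 2-byte char #6 = C4 87.
Offset 18: leading byte 0xEC = 11101100 → 3-byte char #7 = EC 9C 8F.
Offset 21: leading byte 0x70 = 01110000 → 1-byte char #8 = 70.
Offset 22: leading byte 0xD7 = 11010111 → 2-byte char #9 = D7 84.
Leading byte 0xD7 = 11010111 matches 110xxxxx → 2-byte sequence.
Byte 1: 0xD7 = 11010111, payload 10111 (5 bits).
Byte 2: 0x84 = 10000100 (10xxxxxx ✓), payload 000100.
Concatenate: 10111000100 = 0x5C4 (11 bits → U+05C4).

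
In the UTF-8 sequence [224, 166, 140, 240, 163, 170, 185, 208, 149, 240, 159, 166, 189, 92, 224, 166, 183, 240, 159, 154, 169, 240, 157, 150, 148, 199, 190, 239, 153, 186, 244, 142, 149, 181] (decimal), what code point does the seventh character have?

U+1F6A9

Offset 0: leading byte 0xE0 = 11100000 → 3-byte char #1 = E0 A6 8C.
Offset 3: leading byte 0xF0 = 11110000 → 4-byte char #2 = F0 A3 AA B9.
Offset 7: leading byte 0xD0 = 11010000 → 2-byte char #3 = D0 95.
Offset 9: leading byte 0xF0 = 11110000 → 4-byte char #4 = F0 9F A6 BD.
Offset 13: leading byte 0x5C = 01011100 → 1-byte char #5 = 5C.
Offset 14: leading byte 0xE0 = 11100000 → 3-byte char #6 = E0 A6 B7.
Offset 17: leading byte 0xF0 = 11110000 → 4-byte char #7 = F0 9F 9A A9.
Leading byte 0xF0 = 11110000 matches 11110xxx → 4-byte sequence.
Byte 1: 0xF0 = 11110000, payload 000 (3 bits).
Byte 2: 0x9F = 10011111 (10xxxxxx ✓), payload 011111.
Byte 3: 0x9A = 10011010 (10xxxxxx ✓), payload 011010.
Byte 4: 0xA9 = 10101001 (10xxxxxx ✓), payload 101001.
Concatenate: 000011111011010101001 = 0x1F6A9 (21 bits → U+1F6A9).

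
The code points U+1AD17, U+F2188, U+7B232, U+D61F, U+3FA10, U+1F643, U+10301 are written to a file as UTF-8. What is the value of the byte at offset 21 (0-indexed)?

0x99

U+1AD17 → 4-byte form F0 9A B4 97 at offsets 0–3.
U+F2188 → 4-byte form F3 B2 86 88 at offsets 4–7.
U+7B232 → 4-byte form F1 BB 88 B2 at offsets 8–11.
U+D61F → 3-byte form ED 98 9F at offsets 12–14.
U+3FA10 → 4-byte form F0 BF A8 90 at offsets 15–18.
U+1F643 → 4-byte form F0 9F 99 83 at offsets 19–22.
Offset 21 falls in char 6's range; it's byte 3 of F0 9F 99 83 = 0x99.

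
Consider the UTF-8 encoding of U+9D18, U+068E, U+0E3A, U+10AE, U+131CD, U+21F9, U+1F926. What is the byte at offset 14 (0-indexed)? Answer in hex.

0x8D

U+9D18 → 3-byte form E9 B4 98 at offsets 0–2.
U+068E → 2-byte form DA 8E at offsets 3–4.
U+0E3A → 3-byte form E0 B8 BA at offsets 5–7.
U+10AE → 3-byte form E1 82 AE at offsets 8–10.
U+131CD → 4-byte form F0 93 87 8D at offsets 11–14.
Offset 14 falls in char 5's range; it's byte 4 of F0 93 87 8D = 0x8D.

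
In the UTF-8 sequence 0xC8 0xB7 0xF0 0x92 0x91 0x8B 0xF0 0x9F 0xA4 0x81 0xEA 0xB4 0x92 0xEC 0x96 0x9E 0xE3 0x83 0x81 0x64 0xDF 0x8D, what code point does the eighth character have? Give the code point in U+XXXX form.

U+07CD

Offset 0: leading byte 0xC8 = 11001000 → 2-byte char #1 = C8 B7.
Offset 2: leading byte 0xF0 = 11110000 → 4-byte char #2 = F0 92 91 8B.
Offset 6: leading byte 0xF0 = 11110000 → 4-byte char #3 = F0 9F A4 81.
Offset 10: leading byte 0xEA = 11101010 → 3-byte char #4 = EA B4 92.
Offset 13: leading byte 0xEC = 11101100 → 3-byte char #5 = EC 96 9E.
Offset 16: leading byte 0xE3 = 11100011 → 3-byte char #6 = E3 83 81.
Offset 19: leading byte 0x64 = 01100100 → 1-byte char #7 = 64.
Offset 20: leading byte 0xDF = 11011111 → 2-byte char #8 = DF 8D.
Leading byte 0xDF = 11011111 matches 110xxxxx → 2-byte sequence.
Byte 1: 0xDF = 11011111, payload 11111 (5 bits).
Byte 2: 0x8D = 10001101 (10xxxxxx ✓), payload 001101.
Concatenate: 11111001101 = 0x7CD (11 bits → U+07CD).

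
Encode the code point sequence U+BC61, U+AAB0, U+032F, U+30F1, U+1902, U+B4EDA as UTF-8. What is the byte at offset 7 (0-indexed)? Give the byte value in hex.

U+BC61 → 3-byte form EB B1 A1 at offsets 0–2.
U+AAB0 → 3-byte form EA AA B0 at offsets 3–5.
U+032F → 2-byte form CC AF at offsets 6–7.
Offset 7 falls in char 3's range; it's byte 2 of CC AF = 0xAF.

0xAF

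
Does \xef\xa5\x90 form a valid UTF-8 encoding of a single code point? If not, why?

valid

Leading byte 0xEF = 11101111 → 3-byte form.
Continuation bytes 0xA5=10100101, 0x90=10010000 all match 10xxxxxx.
Decoded value 0xF950 is ≥ 0x800 (shortest form) and not a surrogate.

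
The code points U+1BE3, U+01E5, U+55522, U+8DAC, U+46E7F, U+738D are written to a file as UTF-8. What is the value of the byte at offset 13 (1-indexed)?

1-indexed offset 13 is 0-indexed offset 12.
U+1BE3 → 3-byte form E1 AF A3 at offsets 0–2.
U+01E5 → 2-byte form C7 A5 at offsets 3–4.
U+55522 → 4-byte form F1 95 94 A2 at offsets 5–8.
U+8DAC → 3-byte form E8 B6 AC at offsets 9–11.
U+46E7F → 4-byte form F1 86 B9 BF at offsets 12–15.
Offset 12 falls in char 5's range; it's byte 1 of F1 86 B9 BF = 0xF1.

0xF1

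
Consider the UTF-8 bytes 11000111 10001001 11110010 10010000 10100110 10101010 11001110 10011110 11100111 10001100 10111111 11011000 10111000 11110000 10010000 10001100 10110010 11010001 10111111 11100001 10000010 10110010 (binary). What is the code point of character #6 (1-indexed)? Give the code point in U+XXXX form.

Offset 0: leading byte 0xC7 = 11000111 → 2-byte char #1 = C7 89.
Offset 2: leading byte 0xF2 = 11110010 → 4-byte char #2 = F2 90 A6 AA.
Offset 6: leading byte 0xCE = 11001110 → 2-byte char #3 = CE 9E.
Offset 8: leading byte 0xE7 = 11100111 → 3-byte char #4 = E7 8C BF.
Offset 11: leading byte 0xD8 = 11011000 → 2-byte char #5 = D8 B8.
Offset 13: leading byte 0xF0 = 11110000 → 4-byte char #6 = F0 90 8C B2.
Leading byte 0xF0 = 11110000 matches 11110xxx → 4-byte sequence.
Byte 1: 0xF0 = 11110000, payload 000 (3 bits).
Byte 2: 0x90 = 10010000 (10xxxxxx ✓), payload 010000.
Byte 3: 0x8C = 10001100 (10xxxxxx ✓), payload 001100.
Byte 4: 0xB2 = 10110010 (10xxxxxx ✓), payload 110010.
Concatenate: 000010000001100110010 = 0x10332 (21 bits → U+10332).

U+10332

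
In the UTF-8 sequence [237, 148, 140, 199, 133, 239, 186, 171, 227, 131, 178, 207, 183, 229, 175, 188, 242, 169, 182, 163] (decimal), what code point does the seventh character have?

U+A9DA3

Offset 0: leading byte 0xED = 11101101 → 3-byte char #1 = ED 94 8C.
Offset 3: leading byte 0xC7 = 11000111 → 2-byte char #2 = C7 85.
Offset 5: leading byte 0xEF = 11101111 → 3-byte char #3 = EF BA AB.
Offset 8: leading byte 0xE3 = 11100011 → 3-byte char #4 = E3 83 B2.
Offset 11: leading byte 0xCF = 11001111 → 2-byte char #5 = CF B7.
Offset 13: leading byte 0xE5 = 11100101 → 3-byte char #6 = E5 AF BC.
Offset 16: leading byte 0xF2 = 11110010 → 4-byte char #7 = F2 A9 B6 A3.
Leading byte 0xF2 = 11110010 matches 11110xxx → 4-byte sequence.
Byte 1: 0xF2 = 11110010, payload 010 (3 bits).
Byte 2: 0xA9 = 10101001 (10xxxxxx ✓), payload 101001.
Byte 3: 0xB6 = 10110110 (10xxxxxx ✓), payload 110110.
Byte 4: 0xA3 = 10100011 (10xxxxxx ✓), payload 100011.
Concatenate: 010101001110110100011 = 0xA9DA3 (21 bits → U+A9DA3).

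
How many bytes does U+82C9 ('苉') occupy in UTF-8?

3

U+82C9 = 0x82C9. UTF-8 uses 1 byte below 0x80, 2 below 0x800, 3 below 0x10000, 4 up to 0x10FFFF. 0x82C9 is in U+0800–U+FFFF → 3 bytes.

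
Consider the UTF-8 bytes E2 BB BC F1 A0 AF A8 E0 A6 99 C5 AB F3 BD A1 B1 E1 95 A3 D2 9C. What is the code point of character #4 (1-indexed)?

Offset 0: leading byte 0xE2 = 11100010 → 3-byte char #1 = E2 BB BC.
Offset 3: leading byte 0xF1 = 11110001 → 4-byte char #2 = F1 A0 AF A8.
Offset 7: leading byte 0xE0 = 11100000 → 3-byte char #3 = E0 A6 99.
Offset 10: leading byte 0xC5 = 11000101 → 2-byte char #4 = C5 AB.
Leading byte 0xC5 = 11000101 matches 110xxxxx → 2-byte sequence.
Byte 1: 0xC5 = 11000101, payload 00101 (5 bits).
Byte 2: 0xAB = 10101011 (10xxxxxx ✓), payload 101011.
Concatenate: 00101101011 = 0x16B (11 bits → U+016B).

U+016B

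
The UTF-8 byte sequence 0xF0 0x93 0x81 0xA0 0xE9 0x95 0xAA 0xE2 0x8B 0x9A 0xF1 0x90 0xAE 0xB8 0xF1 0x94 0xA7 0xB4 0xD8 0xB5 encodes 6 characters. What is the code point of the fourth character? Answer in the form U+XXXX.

Offset 0: leading byte 0xF0 = 11110000 → 4-byte char #1 = F0 93 81 A0.
Offset 4: leading byte 0xE9 = 11101001 → 3-byte char #2 = E9 95 AA.
Offset 7: leading byte 0xE2 = 11100010 → 3-byte char #3 = E2 8B 9A.
Offset 10: leading byte 0xF1 = 11110001 → 4-byte char #4 = F1 90 AE B8.
Leading byte 0xF1 = 11110001 matches 11110xxx → 4-byte sequence.
Byte 1: 0xF1 = 11110001, payload 001 (3 bits).
Byte 2: 0x90 = 10010000 (10xxxxxx ✓), payload 010000.
Byte 3: 0xAE = 10101110 (10xxxxxx ✓), payload 101110.
Byte 4: 0xB8 = 10111000 (10xxxxxx ✓), payload 111000.
Concatenate: 001010000101110111000 = 0x50BB8 (21 bits → U+50BB8).

U+50BB8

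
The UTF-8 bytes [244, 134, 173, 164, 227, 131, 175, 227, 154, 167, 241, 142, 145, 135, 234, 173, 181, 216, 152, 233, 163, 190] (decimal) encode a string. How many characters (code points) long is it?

7

Byte at offset 0: 0xF4 = 11110100 → 4-byte char (#1). Advance 4.
Byte at offset 4: 0xE3 = 11100011 → 3-byte char (#2). Advance 3.
Byte at offset 7: 0xE3 = 11100011 → 3-byte char (#3). Advance 3.
Byte at offset 10: 0xF1 = 11110001 → 4-byte char (#4). Advance 4.
Byte at offset 14: 0xEA = 11101010 → 3-byte char (#5). Advance 3.
Byte at offset 17: 0xD8 = 11011000 → 2-byte char (#6). Advance 2.
Byte at offset 19: 0xE9 = 11101001 → 3-byte char (#7). Advance 3.
Reached end at offset 22 after 7 code points.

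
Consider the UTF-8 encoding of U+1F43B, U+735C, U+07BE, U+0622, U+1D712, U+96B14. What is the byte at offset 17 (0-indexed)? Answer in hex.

U+1F43B → 4-byte form F0 9F 90 BB at offsets 0–3.
U+735C → 3-byte form E7 8D 9C at offsets 4–6.
U+07BE → 2-byte form DE BE at offsets 7–8.
U+0622 → 2-byte form D8 A2 at offsets 9–10.
U+1D712 → 4-byte form F0 9D 9C 92 at offsets 11–14.
U+96B14 → 4-byte form F2 96 AC 94 at offsets 15–18.
Offset 17 falls in char 6's range; it's byte 3 of F2 96 AC 94 = 0xAC.

0xAC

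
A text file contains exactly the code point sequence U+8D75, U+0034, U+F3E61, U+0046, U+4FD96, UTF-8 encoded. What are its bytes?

U+8D75: 3-byte form → E8 B5 B5.
U+0034: 1-byte form → 34.
U+F3E61: 4-byte form → F3 B3 B9 A1.
U+0046: 1-byte form → 46.
U+4FD96: 4-byte form → F1 8F B6 96.
Concatenated (13 bytes): E8 B5 B5 34 F3 B3 B9 A1 46 F1 8F B6 96.

E8 B5 B5 34 F3 B3 B9 A1 46 F1 8F B6 96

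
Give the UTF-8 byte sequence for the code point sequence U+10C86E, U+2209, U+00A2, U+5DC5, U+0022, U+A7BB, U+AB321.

F4 8C A1 AE E2 88 89 C2 A2 E5 B7 85 22 EA 9E BB F2 AB 8C A1

U+10C86E: 4-byte form → F4 8C A1 AE.
U+2209: 3-byte form → E2 88 89.
U+00A2: 2-byte form → C2 A2.
U+5DC5: 3-byte form → E5 B7 85.
U+0022: 1-byte form → 22.
U+A7BB: 3-byte form → EA 9E BB.
U+AB321: 4-byte form → F2 AB 8C A1.
Concatenated (20 bytes): F4 8C A1 AE E2 88 89 C2 A2 E5 B7 85 22 EA 9E BB F2 AB 8C A1.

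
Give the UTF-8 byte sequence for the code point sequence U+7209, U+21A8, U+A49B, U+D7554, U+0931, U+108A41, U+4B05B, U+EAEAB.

E7 88 89 E2 86 A8 EA 92 9B F3 97 95 94 E0 A4 B1 F4 88 A9 81 F1 8B 81 9B F3 AA BA AB

U+7209: 3-byte form → E7 88 89.
U+21A8: 3-byte form → E2 86 A8.
U+A49B: 3-byte form → EA 92 9B.
U+D7554: 4-byte form → F3 97 95 94.
U+0931: 3-byte form → E0 A4 B1.
U+108A41: 4-byte form → F4 88 A9 81.
U+4B05B: 4-byte form → F1 8B 81 9B.
U+EAEAB: 4-byte form → F3 AA BA AB.
Concatenated (28 bytes): E7 88 89 E2 86 A8 EA 92 9B F3 97 95 94 E0 A4 B1 F4 88 A9 81 F1 8B 81 9B F3 AA BA AB.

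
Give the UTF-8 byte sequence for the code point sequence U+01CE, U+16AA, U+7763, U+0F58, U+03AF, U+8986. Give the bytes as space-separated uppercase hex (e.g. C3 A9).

U+01CE: 2-byte form → C7 8E.
U+16AA: 3-byte form → E1 9A AA.
U+7763: 3-byte form → E7 9D A3.
U+0F58: 3-byte form → E0 BD 98.
U+03AF: 2-byte form → CE AF.
U+8986: 3-byte form → E8 A6 86.
Concatenated (16 bytes): C7 8E E1 9A AA E7 9D A3 E0 BD 98 CE AF E8 A6 86.

C7 8E E1 9A AA E7 9D A3 E0 BD 98 CE AF E8 A6 86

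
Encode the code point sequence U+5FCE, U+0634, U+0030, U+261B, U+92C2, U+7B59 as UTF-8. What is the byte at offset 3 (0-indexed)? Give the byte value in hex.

0xD8

U+5FCE → 3-byte form E5 BF 8E at offsets 0–2.
U+0634 → 2-byte form D8 B4 at offsets 3–4.
Offset 3 falls in char 2's range; it's byte 1 of D8 B4 = 0xD8.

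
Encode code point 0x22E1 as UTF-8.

U+22E1 = 0x22E1 = 8929 decimal. In range U+0800–U+FFFF → 3-byte form: 1110xxxx 10xxxxxx 10xxxxxx.
Binary (16 bits): 0010001011100001.
Split 4+6+6: 0010 | 001011 | 100001.
Byte 1: 11100010 = 0xE2.
Byte 2: 10001011 = 0x8B.
Byte 3: 10100001 = 0xA1.

E2 8B A1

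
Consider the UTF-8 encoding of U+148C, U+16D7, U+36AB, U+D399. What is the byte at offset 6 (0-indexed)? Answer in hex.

U+148C → 3-byte form E1 92 8C at offsets 0–2.
U+16D7 → 3-byte form E1 9B 97 at offsets 3–5.
U+36AB → 3-byte form E3 9A AB at offsets 6–8.
Offset 6 falls in char 3's range; it's byte 1 of E3 9A AB = 0xE3.

0xE3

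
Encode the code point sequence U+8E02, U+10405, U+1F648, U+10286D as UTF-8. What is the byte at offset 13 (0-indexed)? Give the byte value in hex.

U+8E02 → 3-byte form E8 B8 82 at offsets 0–2.
U+10405 → 4-byte form F0 90 90 85 at offsets 3–6.
U+1F648 → 4-byte form F0 9F 99 88 at offsets 7–10.
U+10286D → 4-byte form F4 82 A1 AD at offsets 11–14.
Offset 13 falls in char 4's range; it's byte 3 of F4 82 A1 AD = 0xA1.

0xA1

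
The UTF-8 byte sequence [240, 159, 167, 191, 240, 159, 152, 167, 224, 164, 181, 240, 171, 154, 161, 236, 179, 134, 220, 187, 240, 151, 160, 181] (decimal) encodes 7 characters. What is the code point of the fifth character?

U+CCC6

Offset 0: leading byte 0xF0 = 11110000 → 4-byte char #1 = F0 9F A7 BF.
Offset 4: leading byte 0xF0 = 11110000 → 4-byte char #2 = F0 9F 98 A7.
Offset 8: leading byte 0xE0 = 11100000 → 3-byte char #3 = E0 A4 B5.
Offset 11: leading byte 0xF0 = 11110000 → 4-byte char #4 = F0 AB 9A A1.
Offset 15: leading byte 0xEC = 11101100 → 3-byte char #5 = EC B3 86.
Leading byte 0xEC = 11101100 matches 1110xxxx → 3-byte sequence.
Byte 1: 0xEC = 11101100, payload 1100 (4 bits).
Byte 2: 0xB3 = 10110011 (10xxxxxx ✓), payload 110011.
Byte 3: 0x86 = 10000110 (10xxxxxx ✓), payload 000110.
Concatenate: 1100110011000110 = 0xCCC6 (16 bits → U+CCC6).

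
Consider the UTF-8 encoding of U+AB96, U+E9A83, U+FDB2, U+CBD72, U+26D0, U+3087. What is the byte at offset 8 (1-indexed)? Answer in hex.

0xEF

1-indexed offset 8 is 0-indexed offset 7.
U+AB96 → 3-byte form EA AE 96 at offsets 0–2.
U+E9A83 → 4-byte form F3 A9 AA 83 at offsets 3–6.
U+FDB2 → 3-byte form EF B6 B2 at offsets 7–9.
Offset 7 falls in char 3's range; it's byte 1 of EF B6 B2 = 0xEF.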